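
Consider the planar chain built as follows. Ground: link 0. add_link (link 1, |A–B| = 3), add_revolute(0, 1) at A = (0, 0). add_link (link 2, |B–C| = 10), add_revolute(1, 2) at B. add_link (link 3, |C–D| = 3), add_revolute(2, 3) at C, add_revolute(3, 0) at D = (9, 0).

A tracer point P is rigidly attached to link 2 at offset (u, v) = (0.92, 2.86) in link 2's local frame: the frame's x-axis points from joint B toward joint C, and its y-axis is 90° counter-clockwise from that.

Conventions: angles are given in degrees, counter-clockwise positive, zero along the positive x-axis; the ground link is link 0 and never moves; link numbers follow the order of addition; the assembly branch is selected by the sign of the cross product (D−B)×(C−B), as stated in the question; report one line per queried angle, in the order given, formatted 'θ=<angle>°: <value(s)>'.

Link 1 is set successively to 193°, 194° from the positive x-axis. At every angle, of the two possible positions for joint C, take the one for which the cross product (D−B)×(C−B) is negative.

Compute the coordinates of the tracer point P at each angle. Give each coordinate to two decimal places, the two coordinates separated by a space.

A=(0,0), D=(9.00,0)
θ=193°: B = A + 3.00·(cos193°, sin193°) = (-2.9231, -0.6749)
θ=193°: |BD| = 11.9422
θ=193°: circle(B,10.00) ∩ circle(D,3.00): a=9.7811, h=2.0808
θ=193°:   candidates: C₊=(6.7248,1.9554) cross=24.849; C₋=(6.9600,-2.1996) cross=-24.849
θ=193°:   branch - wants cross < 0 → take C=(6.9600,-2.1996) (cross=-24.849)
θ=193°: ex = (C−B)/|BC| = (0.9883,-0.1525); ey = (0.1525,0.9883)
θ=193°: P = B + 0.92·ex + 2.86·ey = (-1.5778,2.0114)
θ=194°: B = A + 3.00·(cos194°, sin194°) = (-2.9109, -0.7258)
θ=194°: |BD| = 11.9330
θ=194°: circle(B,10.00) ∩ circle(D,3.00): a=9.7795, h=2.0886
θ=194°:   candidates: C₊=(6.7234,1.9538) cross=24.923; C₋=(6.9775,-2.2157) cross=-24.923
θ=194°:   branch - wants cross < 0 → take C=(6.9775,-2.2157) (cross=-24.923)
θ=194°: ex = (C−B)/|BC| = (0.9888,-0.1490); ey = (0.1490,0.9888)
θ=194°: P = B + 0.92·ex + 2.86·ey = (-1.5750,1.9652)

θ=193°: -1.58 2.01
θ=194°: -1.58 1.97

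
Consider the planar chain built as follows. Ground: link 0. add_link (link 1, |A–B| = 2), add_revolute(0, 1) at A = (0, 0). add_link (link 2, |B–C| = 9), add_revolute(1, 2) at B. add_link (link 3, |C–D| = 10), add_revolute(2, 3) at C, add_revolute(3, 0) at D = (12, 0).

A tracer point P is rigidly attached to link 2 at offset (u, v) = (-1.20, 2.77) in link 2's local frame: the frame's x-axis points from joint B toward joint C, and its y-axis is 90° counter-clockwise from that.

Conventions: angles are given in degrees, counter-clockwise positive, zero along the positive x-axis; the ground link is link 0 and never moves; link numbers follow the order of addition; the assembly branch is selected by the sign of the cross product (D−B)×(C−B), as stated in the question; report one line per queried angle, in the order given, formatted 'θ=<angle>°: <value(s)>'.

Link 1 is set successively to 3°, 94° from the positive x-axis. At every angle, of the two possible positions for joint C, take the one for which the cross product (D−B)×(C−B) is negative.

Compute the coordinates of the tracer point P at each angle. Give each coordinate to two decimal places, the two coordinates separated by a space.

A=(0,0), D=(12.00,0)
θ=3°: B = A + 2.00·(cos3°, sin3°) = (1.9973, 0.1047)
θ=3°: |BD| = 10.0033
θ=3°: circle(B,9.00) ∩ circle(D,10.00): a=4.0520, h=8.0363
θ=3°:   candidates: C₊=(6.1331,8.0981) cross=80.389; C₋=(5.9649,-7.9736) cross=-80.389
θ=3°:   branch - wants cross < 0 → take C=(5.9649,-7.9736) (cross=-80.389)
θ=3°: ex = (C−B)/|BC| = (0.4408,-0.8976); ey = (0.8976,0.4408)
θ=3°: P = B + -1.20·ex + 2.77·ey = (3.9545,2.4029)
θ=94°: B = A + 2.00·(cos94°, sin94°) = (-0.1395, 1.9951)
θ=94°: |BD| = 12.3024
θ=94°: circle(B,9.00) ∩ circle(D,10.00): a=5.3790, h=7.2157
θ=94°:   candidates: C₊=(6.3385,8.2430) cross=88.770; C₋=(3.9981,-5.9974) cross=-88.770
θ=94°:   branch - wants cross < 0 → take C=(3.9981,-5.9974) (cross=-88.770)
θ=94°: ex = (C−B)/|BC| = (0.4597,-0.8881); ey = (0.8881,0.4597)
θ=94°: P = B + -1.20·ex + 2.77·ey = (1.7687,4.3342)

θ=3°: 3.95 2.40
θ=94°: 1.77 4.33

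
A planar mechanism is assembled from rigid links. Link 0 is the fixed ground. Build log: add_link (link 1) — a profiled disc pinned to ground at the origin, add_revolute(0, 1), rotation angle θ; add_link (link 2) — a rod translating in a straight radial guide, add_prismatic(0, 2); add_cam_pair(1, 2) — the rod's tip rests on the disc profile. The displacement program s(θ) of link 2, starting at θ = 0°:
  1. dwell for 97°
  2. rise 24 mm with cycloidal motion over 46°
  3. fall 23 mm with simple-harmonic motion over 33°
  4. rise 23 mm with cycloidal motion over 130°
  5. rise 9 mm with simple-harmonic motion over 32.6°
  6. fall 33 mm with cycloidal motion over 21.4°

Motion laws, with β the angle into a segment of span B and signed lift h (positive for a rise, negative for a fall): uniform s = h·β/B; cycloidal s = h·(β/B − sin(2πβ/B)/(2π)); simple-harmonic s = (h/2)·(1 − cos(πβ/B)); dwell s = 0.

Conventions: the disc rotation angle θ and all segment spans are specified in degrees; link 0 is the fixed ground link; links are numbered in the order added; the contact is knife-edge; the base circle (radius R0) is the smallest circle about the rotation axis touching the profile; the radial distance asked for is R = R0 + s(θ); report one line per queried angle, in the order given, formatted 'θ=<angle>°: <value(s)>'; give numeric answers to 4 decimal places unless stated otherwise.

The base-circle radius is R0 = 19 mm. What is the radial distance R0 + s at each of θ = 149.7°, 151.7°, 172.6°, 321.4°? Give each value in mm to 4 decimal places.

seg 1 [0°–97°] dwell: s stays 0.0000
seg 2 [97°–143°] cycloidal, h=24: full span → s += 24 → s = 24.0000
seg 3 [143°–176°] simple-harmonic, h=-23: θ=149.7° here. β=6.7, B=33. -23/2·(1 − cos(π·0.2030)) = -2.2611 → s = 21.7389
seg 3 [143°–176°] simple-harmonic, h=-23: θ=151.7° here. β=8.7, B=33. -23/2·(1 − cos(π·0.2636)) = -3.7240 → s = 20.2760
seg 3 [143°–176°] simple-harmonic, h=-23: θ=172.6° here. β=29.6, B=33. -23/2·(1 − cos(π·0.8970)) = -22.4028 → s = 1.5972
seg 3 [143°–176°] simple-harmonic, h=-23: full span → s += -23 → s = 1.0000
seg 4 [176°–306°] cycloidal, h=23: full span → s += 23 → s = 24.0000
seg 5 [306°–338.6°] simple-harmonic, h=9: θ=321.4° here. β=15.4, B=32.6. 9/2·(1 − cos(π·0.4724)) = 4.1102 → s = 28.1102
θ=149.7°: R = R0 + s = 19 + 21.7389 = 40.7389
θ=151.7°: R = R0 + s = 19 + 20.2760 = 39.2760
θ=172.6°: R = R0 + s = 19 + 1.5972 = 20.5972
θ=321.4°: R = R0 + s = 19 + 28.1102 = 47.1102

θ=149.7°: 40.7389
θ=151.7°: 39.2760
θ=172.6°: 20.5972
θ=321.4°: 47.1102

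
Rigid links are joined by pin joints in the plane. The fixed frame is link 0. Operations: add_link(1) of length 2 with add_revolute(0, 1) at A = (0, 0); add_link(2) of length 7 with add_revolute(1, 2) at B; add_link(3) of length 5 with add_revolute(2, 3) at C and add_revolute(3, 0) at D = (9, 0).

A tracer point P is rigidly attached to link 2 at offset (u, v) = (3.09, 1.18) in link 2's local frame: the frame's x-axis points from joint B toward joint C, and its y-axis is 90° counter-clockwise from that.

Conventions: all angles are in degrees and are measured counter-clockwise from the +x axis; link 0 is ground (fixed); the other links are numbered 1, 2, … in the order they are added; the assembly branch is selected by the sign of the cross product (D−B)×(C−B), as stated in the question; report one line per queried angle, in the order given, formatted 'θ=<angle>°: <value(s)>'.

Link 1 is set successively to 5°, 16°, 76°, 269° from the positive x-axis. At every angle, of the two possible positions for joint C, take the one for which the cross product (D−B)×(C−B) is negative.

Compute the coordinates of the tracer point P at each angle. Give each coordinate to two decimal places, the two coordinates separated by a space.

A=(0,0), D=(9.00,0)
θ=5°: B = A + 2.00·(cos5°, sin5°) = (1.9924, 0.1743)
θ=5°: |BD| = 7.0098
θ=5°: circle(B,7.00) ∩ circle(D,5.00): a=5.2168, h=4.6675
θ=5°:   candidates: C₊=(7.3236,4.7106) cross=32.718; C₋=(7.0915,-4.6214) cross=-32.718
θ=5°:   branch - wants cross < 0 → take C=(7.0915,-4.6214) (cross=-32.718)
θ=5°: ex = (C−B)/|BC| = (0.7284,-0.6851); ey = (0.6851,0.7284)
θ=5°: P = B + 3.09·ex + 1.18·ey = (5.0517,-1.0831)
θ=16°: B = A + 2.00·(cos16°, sin16°) = (1.9225, 0.5513)
θ=16°: |BD| = 7.0989
θ=16°: circle(B,7.00) ∩ circle(D,5.00): a=5.2399, h=4.6415
θ=16°:   candidates: C₊=(7.5070,4.7719) cross=32.950; C₋=(6.7861,-4.4832) cross=-32.950
θ=16°:   branch - wants cross < 0 → take C=(6.7861,-4.4832) (cross=-32.950)
θ=16°: ex = (C−B)/|BC| = (0.6948,-0.7192); ey = (0.7192,0.6948)
θ=16°: P = B + 3.09·ex + 1.18·ey = (4.9181,-0.8512)
θ=76°: B = A + 2.00·(cos76°, sin76°) = (0.4838, 1.9406)
θ=76°: |BD| = 8.7345
θ=76°: circle(B,7.00) ∩ circle(D,5.00): a=5.7411, h=4.0050
θ=76°:   candidates: C₊=(6.9713,4.5699) cross=34.981; C₋=(5.1916,-3.2398) cross=-34.981
θ=76°:   branch - wants cross < 0 → take C=(5.1916,-3.2398) (cross=-34.981)
θ=76°: ex = (C−B)/|BC| = (0.6725,-0.7401); ey = (0.7401,0.6725)
θ=76°: P = B + 3.09·ex + 1.18·ey = (3.4353,0.4474)
θ=269°: B = A + 2.00·(cos269°, sin269°) = (-0.0349, -1.9997)
θ=269°: |BD| = 9.2536
θ=269°: circle(B,7.00) ∩ circle(D,5.00): a=5.9236, h=3.7298
θ=269°:   candidates: C₊=(4.9427,2.9220) cross=34.514; C₋=(6.5547,-4.3613) cross=-34.514
θ=269°:   branch - wants cross < 0 → take C=(6.5547,-4.3613) (cross=-34.514)
θ=269°: ex = (C−B)/|BC| = (0.9414,-0.3374); ey = (0.3374,0.9414)
θ=269°: P = B + 3.09·ex + 1.18·ey = (3.2720,-1.9313)

θ=5°: 5.05 -1.08
θ=16°: 4.92 -0.85
θ=76°: 3.44 0.45
θ=269°: 3.27 -1.93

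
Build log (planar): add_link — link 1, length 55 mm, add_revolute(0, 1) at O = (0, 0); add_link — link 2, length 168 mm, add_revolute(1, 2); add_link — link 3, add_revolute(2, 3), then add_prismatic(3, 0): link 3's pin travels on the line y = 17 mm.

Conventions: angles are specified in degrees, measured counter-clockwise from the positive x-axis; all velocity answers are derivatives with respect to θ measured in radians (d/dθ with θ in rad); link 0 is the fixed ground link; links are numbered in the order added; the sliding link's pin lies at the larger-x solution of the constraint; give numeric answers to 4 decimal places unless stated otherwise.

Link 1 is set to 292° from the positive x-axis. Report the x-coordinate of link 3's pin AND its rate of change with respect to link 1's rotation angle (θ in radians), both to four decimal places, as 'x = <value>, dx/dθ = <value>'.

geometry: r = 55 mm, L = 168 mm, e = 17 mm
crank pin P = (r cos θ, r sin θ) = (20.603363, -50.995112)
h = r sin θ − e = -50.995112 − 17 = -67.995112
x = r cos θ + √(L² − h²) = 20.603363 + 153.625078 = 174.228441
dx/dθ = −r sin θ − h·r cos θ/√(L² − h²) (θ in radians; h = -67.995112) = 60.114248

x = 174.2284, dx/dθ = 60.1142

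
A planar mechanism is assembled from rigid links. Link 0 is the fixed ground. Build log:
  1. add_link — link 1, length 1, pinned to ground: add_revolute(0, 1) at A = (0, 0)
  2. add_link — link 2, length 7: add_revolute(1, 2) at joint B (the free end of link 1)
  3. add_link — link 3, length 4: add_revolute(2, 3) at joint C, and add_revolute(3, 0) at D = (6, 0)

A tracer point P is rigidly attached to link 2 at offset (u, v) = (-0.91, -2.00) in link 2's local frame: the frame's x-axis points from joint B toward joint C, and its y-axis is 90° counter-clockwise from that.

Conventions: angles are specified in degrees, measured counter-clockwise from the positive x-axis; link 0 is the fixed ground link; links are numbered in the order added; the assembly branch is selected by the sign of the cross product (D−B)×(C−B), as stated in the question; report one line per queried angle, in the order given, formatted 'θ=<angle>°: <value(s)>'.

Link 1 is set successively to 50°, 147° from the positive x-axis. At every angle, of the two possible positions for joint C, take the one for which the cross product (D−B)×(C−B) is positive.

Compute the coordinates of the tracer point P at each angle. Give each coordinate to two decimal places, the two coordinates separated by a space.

A=(0,0), D=(6.00,0)
θ=50°: B = A + 1.00·(cos50°, sin50°) = (0.6428, 0.7660)
θ=50°: |BD| = 5.4117
θ=50°: circle(B,7.00) ∩ circle(D,4.00): a=5.7548, h=3.9853
θ=50°:   candidates: C₊=(6.9038,3.8966) cross=21.567; C₋=(5.7755,-3.9937) cross=-21.567
θ=50°:   branch + wants cross > 0 → take C=(6.9038,3.8966) (cross=21.567)
θ=50°: ex = (C−B)/|BC| = (0.8944,0.4472); ey = (-0.4472,0.8944)
θ=50°: P = B + -0.91·ex + -2.00·ey = (0.7233,-1.4298)
θ=147°: B = A + 1.00·(cos147°, sin147°) = (-0.8387, 0.5446)
θ=147°: |BD| = 6.8603
θ=147°: circle(B,7.00) ∩ circle(D,4.00): a=5.8353, h=3.8664
θ=147°:   candidates: C₊=(5.2852,3.9356) cross=26.525; C₋=(4.6713,-3.7729) cross=-26.525
θ=147°:   branch + wants cross > 0 → take C=(5.2852,3.9356) (cross=26.525)
θ=147°: ex = (C−B)/|BC| = (0.8748,0.4844); ey = (-0.4844,0.8748)
θ=147°: P = B + -0.91·ex + -2.00·ey = (-0.6659,-1.6459)

θ=50°: 0.72 -1.43
θ=147°: -0.67 -1.65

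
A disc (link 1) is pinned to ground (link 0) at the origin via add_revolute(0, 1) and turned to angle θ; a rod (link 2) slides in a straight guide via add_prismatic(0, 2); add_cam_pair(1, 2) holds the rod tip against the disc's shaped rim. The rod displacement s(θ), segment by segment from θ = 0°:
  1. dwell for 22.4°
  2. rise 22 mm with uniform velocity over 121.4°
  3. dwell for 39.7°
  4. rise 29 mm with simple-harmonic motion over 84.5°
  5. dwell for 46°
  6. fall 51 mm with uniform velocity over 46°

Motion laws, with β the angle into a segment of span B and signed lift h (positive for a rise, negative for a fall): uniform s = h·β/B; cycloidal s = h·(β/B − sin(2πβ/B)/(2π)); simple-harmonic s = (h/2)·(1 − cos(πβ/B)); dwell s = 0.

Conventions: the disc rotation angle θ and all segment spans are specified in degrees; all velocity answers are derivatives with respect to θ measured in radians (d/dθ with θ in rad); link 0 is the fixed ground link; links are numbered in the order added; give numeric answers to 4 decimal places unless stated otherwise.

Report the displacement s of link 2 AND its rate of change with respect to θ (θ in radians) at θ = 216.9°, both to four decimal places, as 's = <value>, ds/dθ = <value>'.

segment 1 (0° to 22.4°, dwell): s unchanged at 0.0000
segment 2 (22.4° to 143.8°, uniform, h = 22) is passed completely: s = 0.0000 + (22) = 22.0000
segment 3 (143.8° to 183.5°, dwell): s unchanged at 22.0000
θ = 216.9° falls in segment 4 (183.5° to 268°, simple-harmonic, h = 29): β = 216.9 − 183.5 = 33.4°, B = 84.5°; Δs = 29/2·(1 − cos(π·0.3953)) = 9.8147; s = 22.0000 + 9.8147 = 31.8147
velocity in seg [183.5°–268°] (simple-harmonic), θ in radians: β = 33.4° = 0.5829 rad, B = 84.5° = 1.4748 rad; ds/dθ = (πh/(2B)) sin(πβ/B) = (π·29/(2·1.4748)) sin(π·0.3953) = 29.230641 mm/rad

s = 31.8147, ds/dθ = 29.2306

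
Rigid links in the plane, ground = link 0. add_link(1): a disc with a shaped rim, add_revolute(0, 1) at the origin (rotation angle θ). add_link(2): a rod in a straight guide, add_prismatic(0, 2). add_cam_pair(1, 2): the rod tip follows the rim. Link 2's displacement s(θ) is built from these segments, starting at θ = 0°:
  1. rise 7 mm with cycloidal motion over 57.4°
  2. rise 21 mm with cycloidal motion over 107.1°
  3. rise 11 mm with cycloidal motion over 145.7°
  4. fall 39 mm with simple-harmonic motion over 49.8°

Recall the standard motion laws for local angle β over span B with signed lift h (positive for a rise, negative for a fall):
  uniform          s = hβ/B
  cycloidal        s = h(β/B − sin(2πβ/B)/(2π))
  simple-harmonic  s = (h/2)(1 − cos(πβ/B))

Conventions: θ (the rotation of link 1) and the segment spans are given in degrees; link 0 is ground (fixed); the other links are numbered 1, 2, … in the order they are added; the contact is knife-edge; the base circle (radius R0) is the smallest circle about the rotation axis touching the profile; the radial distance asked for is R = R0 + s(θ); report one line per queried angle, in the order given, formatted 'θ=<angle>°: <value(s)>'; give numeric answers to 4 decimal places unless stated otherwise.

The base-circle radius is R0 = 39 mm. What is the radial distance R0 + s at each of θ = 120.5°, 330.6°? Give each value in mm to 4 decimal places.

segment 1 (0° to 57.4°, cycloidal, h = 7) is passed completely: s = 0.0000 + (7) = 7.0000
θ = 120.5° falls in segment 2 (57.4° to 164.5°, cycloidal, h = 21): β = 120.5 − 57.4 = 63.1°, B = 107.1°; Δs = 21·(0.5892 − sin(2π·0.5892)/(2π)) = 14.1487; s = 7.0000 + 14.1487 = 21.1487
segment 2 (57.4° to 164.5°, cycloidal, h = 21) is passed completely: s = 7.0000 + (21) = 28.0000
segment 3 (164.5° to 310.2°, cycloidal, h = 11) is passed completely: s = 28.0000 + (11) = 39.0000
θ = 330.6° falls in segment 4 (310.2° to 360°, simple-harmonic, h = -39): β = 330.6 − 310.2 = 20.4°, B = 49.8°; Δs = -39/2·(1 − cos(π·0.4096)) = -14.0384; s = 39.0000 − 14.0384 = 24.9616
θ=120.5°: R = R0 + s = 39 + 21.1487 = 60.1487
θ=330.6°: R = R0 + s = 39 + 24.9616 = 63.9616

θ=120.5°: 60.1487
θ=330.6°: 63.9616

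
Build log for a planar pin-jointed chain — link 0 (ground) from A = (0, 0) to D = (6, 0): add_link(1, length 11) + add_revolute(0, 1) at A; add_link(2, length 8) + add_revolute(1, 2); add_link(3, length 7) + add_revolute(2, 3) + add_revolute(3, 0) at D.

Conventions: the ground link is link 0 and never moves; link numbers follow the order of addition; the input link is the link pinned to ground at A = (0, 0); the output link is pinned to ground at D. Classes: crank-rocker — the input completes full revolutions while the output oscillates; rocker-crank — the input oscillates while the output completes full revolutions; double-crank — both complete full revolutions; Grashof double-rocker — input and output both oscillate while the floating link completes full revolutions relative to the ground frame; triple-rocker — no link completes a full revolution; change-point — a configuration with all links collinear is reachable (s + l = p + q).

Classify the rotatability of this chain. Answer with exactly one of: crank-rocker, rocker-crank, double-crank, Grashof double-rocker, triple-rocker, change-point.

lengths: ground=6, input=11, coupler=8, output=7
sorted: s=6 (shortest), l=11 (longest), p+q=15
s + l = 17 vs p + q = 15
s + l > p + q → non-Grashof → no link fully rotates → triple-rocker

triple-rocker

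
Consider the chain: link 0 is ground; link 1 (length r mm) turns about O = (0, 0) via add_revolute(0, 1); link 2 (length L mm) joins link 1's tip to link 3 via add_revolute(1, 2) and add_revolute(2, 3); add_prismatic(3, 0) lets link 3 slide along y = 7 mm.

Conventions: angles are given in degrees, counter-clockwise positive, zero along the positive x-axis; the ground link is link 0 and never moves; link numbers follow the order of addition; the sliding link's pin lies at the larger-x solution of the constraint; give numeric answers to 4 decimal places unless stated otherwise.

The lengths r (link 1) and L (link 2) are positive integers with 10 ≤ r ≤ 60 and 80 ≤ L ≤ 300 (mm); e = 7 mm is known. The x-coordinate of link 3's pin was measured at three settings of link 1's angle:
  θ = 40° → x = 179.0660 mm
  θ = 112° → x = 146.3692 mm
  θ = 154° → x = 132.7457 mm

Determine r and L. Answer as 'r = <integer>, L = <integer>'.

constraint per measurement: (x − r cos θ)² + (r sin θ − e)² = L²
subtracting the θ₁ and θ₂ equations cancels the r² and L² terms:
r = (x₁² − x₂²) / (2[(x₁cos θ₁ + e sin θ₁) − (x₂cos θ₂ + e sin θ₂)]) = 28.0000 → r = 28
L² = (x₁ − r cos θ₁)² + (r sin θ₁ − e)² = 24963.9988 → L = 158.0000 → L = 158
check at θ₃=154°: x = 132.7457 (printed 132.7457) ✓

r = 28, L = 158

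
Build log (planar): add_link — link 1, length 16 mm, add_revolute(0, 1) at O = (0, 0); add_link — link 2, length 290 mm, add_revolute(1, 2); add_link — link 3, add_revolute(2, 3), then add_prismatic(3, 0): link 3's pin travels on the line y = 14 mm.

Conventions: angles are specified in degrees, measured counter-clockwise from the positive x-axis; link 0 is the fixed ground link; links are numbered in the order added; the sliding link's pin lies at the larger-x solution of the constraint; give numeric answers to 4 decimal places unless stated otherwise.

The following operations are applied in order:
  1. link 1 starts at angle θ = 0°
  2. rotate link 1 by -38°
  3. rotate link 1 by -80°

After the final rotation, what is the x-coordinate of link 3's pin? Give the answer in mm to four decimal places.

geometry: r = 16 mm, L = 290 mm, e = 14 mm; θ starts at 0°
rotate link 1 by -38°: θ ← 0° -38° = -38°
rotate link 1 by -80°: θ ← -38° -80° = -118°
crank pin P = (r cos θ, r sin θ) = (-7.511545, -14.127161)
h = r sin θ − e = -14.127161 − 14 = -28.127161
x = r cos θ + √(L² − h²) = -7.511545 + 288.632747 = 281.121202

281.1212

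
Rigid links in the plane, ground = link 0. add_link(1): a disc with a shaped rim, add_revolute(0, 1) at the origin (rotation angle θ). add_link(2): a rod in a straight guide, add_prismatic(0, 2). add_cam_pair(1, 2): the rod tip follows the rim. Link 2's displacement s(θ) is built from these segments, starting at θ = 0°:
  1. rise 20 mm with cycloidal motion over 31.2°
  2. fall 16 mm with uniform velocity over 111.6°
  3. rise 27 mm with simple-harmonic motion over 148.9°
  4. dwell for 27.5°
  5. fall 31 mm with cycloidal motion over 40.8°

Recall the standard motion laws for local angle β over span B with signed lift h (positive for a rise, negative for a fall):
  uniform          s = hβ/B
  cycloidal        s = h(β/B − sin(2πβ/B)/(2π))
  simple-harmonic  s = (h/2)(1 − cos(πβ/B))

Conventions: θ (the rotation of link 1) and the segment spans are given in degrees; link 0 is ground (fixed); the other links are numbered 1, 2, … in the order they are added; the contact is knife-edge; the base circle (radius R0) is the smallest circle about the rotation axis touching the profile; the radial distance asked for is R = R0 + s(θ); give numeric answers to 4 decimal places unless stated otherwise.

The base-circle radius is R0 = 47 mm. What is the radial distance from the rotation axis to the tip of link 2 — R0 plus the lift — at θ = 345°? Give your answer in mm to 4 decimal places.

segment 1 (0° to 31.2°, cycloidal, h = 20) is passed completely: s = 0.0000 + (20) = 20.0000
segment 2 (31.2° to 142.8°, uniform, h = -16) is passed completely: s = 20.0000 + (-16) = 4.0000
segment 3 (142.8° to 291.7°, simple-harmonic, h = 27) is passed completely: s = 4.0000 + (27) = 31.0000
segment 4 (291.7° to 319.2°, dwell): s unchanged at 31.0000
θ = 345° falls in segment 5 (319.2° to 360°, cycloidal, h = -31): β = 345 − 319.2 = 25.8°, B = 40.8°; Δs = -31·(0.6324 − sin(2π·0.6324)/(2π)) = -23.2491; s = 31.0000 − 23.2491 = 7.7509
R = R0 + s = 47 + 7.7509 = 54.7509

54.7509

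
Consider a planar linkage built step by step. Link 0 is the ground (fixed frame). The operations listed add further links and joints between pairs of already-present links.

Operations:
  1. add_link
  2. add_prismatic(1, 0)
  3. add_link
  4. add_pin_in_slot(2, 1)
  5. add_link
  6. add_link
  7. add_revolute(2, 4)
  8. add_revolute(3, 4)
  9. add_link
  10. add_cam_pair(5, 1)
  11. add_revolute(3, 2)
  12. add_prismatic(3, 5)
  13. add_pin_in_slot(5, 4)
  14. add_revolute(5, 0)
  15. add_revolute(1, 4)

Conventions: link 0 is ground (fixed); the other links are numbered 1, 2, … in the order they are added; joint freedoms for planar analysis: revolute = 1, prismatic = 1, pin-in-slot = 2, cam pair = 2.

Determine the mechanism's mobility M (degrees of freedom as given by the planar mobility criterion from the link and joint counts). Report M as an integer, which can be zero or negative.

L=1 J1=0 J2=0
add link → L=2 J1=0 J2=0
P@1,0 dof=1 J1 → L=2 J1=1 J2=0
add link → L=3 J1=1 J2=0
PS@2,1 dof=2 J2 → L=3 J1=1 J2=1
add link → L=4 J1=1 J2=1
add link → L=5 J1=1 J2=1
R@2,4 dof=1 J1 → L=5 J1=2 J2=1
R@3,4 dof=1 J1 → L=5 J1=3 J2=1
add link → L=6 J1=3 J2=1
C@5,1 dof=2 J2 → L=6 J1=3 J2=2
R@3,2 dof=1 J1 → L=6 J1=4 J2=2
P@3,5 dof=1 J1 → L=6 J1=5 J2=2
PS@5,4 dof=2 J2 → L=6 J1=5 J2=3
R@5,0 dof=1 J1 → L=6 J1=6 J2=3
R@1,4 dof=1 J1 → L=6 J1=7 J2=3
M=3(L−1)−2J1−J2=3·5−2·7−3=-2

M = -2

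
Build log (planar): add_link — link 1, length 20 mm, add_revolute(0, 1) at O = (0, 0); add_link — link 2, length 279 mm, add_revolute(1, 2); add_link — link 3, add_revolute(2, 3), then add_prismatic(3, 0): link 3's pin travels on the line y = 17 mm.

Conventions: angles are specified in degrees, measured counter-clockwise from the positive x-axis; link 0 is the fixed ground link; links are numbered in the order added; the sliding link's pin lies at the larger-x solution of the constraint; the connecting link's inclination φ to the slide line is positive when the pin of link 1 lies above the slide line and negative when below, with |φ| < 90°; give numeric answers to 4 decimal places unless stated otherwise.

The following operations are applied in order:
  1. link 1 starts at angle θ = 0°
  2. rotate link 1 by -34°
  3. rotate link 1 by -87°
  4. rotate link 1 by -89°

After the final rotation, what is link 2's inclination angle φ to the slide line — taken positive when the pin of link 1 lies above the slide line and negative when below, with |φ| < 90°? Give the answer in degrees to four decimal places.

geometry: r = 20 mm, L = 279 mm, e = 17 mm; θ starts at 0°
rotate link 1 by -34°: θ ← 0° -34° = -34°
rotate link 1 by -87°: θ ← -34° -87° = -121°
rotate link 1 by -89°: θ ← -121° -89° = -210°
h = r sin θ − e = 10.000000 − 17 = -7.000000
sin φ = h / L = -7.000000 / 279 = -0.02508961
φ = arcsin(-0.02508961) = -1.437679°

-1.4377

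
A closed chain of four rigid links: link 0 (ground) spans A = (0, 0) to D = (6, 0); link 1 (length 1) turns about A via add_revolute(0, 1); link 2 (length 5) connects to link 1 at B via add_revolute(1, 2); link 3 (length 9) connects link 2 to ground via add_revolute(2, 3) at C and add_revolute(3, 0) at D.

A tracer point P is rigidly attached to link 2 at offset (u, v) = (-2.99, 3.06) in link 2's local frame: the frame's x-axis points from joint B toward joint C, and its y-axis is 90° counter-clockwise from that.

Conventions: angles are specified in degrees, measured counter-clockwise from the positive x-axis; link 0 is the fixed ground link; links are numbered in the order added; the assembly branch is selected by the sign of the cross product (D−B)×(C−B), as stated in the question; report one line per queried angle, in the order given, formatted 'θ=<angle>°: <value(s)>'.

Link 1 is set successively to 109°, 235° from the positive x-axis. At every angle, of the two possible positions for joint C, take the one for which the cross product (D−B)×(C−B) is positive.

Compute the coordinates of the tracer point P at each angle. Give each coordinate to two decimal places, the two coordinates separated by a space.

A=(0,0), D=(6.00,0)
θ=109°: B = A + 1.00·(cos109°, sin109°) = (-0.3256, 0.9455)
θ=109°: |BD| = 6.3958
θ=109°: circle(B,5.00) ∩ circle(D,9.00): a=-1.1799, h=4.8588
θ=109°:   candidates: C₊=(-0.7742,5.9253) cross=31.076; C₋=(-2.2108,-3.6854) cross=-31.076
θ=109°:   branch + wants cross > 0 → take C=(-0.7742,5.9253) (cross=31.076)
θ=109°: ex = (C−B)/|BC| = (-0.0897,0.9960); ey = (-0.9960,-0.0897)
θ=109°: P = B + -2.99·ex + 3.06·ey = (-3.1049,-2.3070)
θ=235°: B = A + 1.00·(cos235°, sin235°) = (-0.5736, -0.8192)
θ=235°: |BD| = 6.6244
θ=235°: circle(B,5.00) ∩ circle(D,9.00): a=-0.9146, h=4.9156
θ=235°:   candidates: C₊=(-2.0890,3.9457) cross=32.563; C₋=(-0.8733,-5.8102) cross=-32.563
θ=235°:   branch + wants cross > 0 → take C=(-2.0890,3.9457) (cross=32.563)
θ=235°: ex = (C−B)/|BC| = (-0.3031,0.9530); ey = (-0.9530,-0.3031)
θ=235°: P = B + -2.99·ex + 3.06·ey = (-2.5834,-4.5959)

θ=109°: -3.10 -2.31
θ=235°: -2.58 -4.60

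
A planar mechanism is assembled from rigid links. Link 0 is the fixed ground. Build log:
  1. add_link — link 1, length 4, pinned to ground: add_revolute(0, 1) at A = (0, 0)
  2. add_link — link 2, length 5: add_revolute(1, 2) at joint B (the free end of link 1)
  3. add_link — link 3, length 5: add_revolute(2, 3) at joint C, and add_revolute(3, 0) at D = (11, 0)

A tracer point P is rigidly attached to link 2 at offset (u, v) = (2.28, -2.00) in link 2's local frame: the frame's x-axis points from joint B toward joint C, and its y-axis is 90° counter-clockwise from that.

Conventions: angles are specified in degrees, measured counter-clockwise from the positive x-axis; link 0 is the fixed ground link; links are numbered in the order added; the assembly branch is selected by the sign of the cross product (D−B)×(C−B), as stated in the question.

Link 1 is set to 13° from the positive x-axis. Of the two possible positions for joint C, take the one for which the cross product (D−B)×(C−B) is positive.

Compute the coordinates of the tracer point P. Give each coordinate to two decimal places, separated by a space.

A=(0,0), D=(11.00,0)
B = A + 4.00·(cos13°, sin13°) = (3.8975, 0.8998)
|BD| = 7.1593
circle(B,5.00) ∩ circle(D,5.00): a=3.5796, h=3.4909
  candidates: C₊=(7.8875,3.9131) cross=24.992; C₋=(7.0100,-3.0133) cross=-24.992
  branch + wants cross > 0 → take C=(7.8875,3.9131) (cross=24.992)
ex = (C−B)/|BC| = (0.7980,0.6027); ey = (-0.6027,0.7980)
P = B + 2.28·ex + -2.00·ey = (6.9222,0.6779)

6.92 0.68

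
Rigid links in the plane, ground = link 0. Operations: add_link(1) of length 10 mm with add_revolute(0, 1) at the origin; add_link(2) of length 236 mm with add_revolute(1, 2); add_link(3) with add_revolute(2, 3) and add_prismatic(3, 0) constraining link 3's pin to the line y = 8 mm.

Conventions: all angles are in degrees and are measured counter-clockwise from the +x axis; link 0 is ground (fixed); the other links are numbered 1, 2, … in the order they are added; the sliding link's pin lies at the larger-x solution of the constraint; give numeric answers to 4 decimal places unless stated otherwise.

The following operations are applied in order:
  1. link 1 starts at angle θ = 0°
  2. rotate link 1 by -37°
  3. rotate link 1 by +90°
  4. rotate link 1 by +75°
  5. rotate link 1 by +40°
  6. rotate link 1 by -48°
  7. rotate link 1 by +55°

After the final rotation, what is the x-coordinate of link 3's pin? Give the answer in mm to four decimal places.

geometry: r = 10 mm, L = 236 mm, e = 8 mm; θ starts at 0°
rotate link 1 by -37°: θ ← 0° -37° = -37°
rotate link 1 by +90°: θ ← -37° +90° = 53°
rotate link 1 by +75°: θ ← 53° +75° = 128°
rotate link 1 by +40°: θ ← 128° +40° = 168°
rotate link 1 by -48°: θ ← 168° -48° = 120°
rotate link 1 by +55°: θ ← 120° +55° = 175°
crank pin P = (r cos θ, r sin θ) = (-9.961947, 0.871557)
h = r sin θ − e = 0.871557 − 8 = -7.128443
x = r cos θ + √(L² − h²) = -9.961947 + 235.892317 = 225.930370

225.9304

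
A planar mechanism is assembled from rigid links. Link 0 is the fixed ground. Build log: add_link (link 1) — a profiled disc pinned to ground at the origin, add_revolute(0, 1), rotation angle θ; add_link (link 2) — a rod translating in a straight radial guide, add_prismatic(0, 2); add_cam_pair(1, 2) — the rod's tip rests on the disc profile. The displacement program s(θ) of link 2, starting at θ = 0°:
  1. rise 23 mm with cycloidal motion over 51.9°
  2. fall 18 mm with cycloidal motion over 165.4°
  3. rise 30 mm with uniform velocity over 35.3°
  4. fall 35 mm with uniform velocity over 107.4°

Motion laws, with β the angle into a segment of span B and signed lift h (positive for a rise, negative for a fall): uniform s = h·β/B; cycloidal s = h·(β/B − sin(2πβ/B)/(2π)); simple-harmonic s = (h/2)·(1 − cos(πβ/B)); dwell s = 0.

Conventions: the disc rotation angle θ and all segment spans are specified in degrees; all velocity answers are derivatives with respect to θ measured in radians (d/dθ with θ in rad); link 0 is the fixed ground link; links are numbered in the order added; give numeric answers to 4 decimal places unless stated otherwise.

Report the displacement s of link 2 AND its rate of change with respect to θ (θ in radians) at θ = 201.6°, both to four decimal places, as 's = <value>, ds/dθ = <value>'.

seg 1 [0°–51.9°] cycloidal, h=23: full span → s += 23 → s = 23.0000
seg 2 [51.9°–217.3°] cycloidal, h=-18: θ=201.6° here. β=149.7, B=165.4. -18·(0.9051 − sin(2π·0.9051)/(2π)) = -17.9005 → s = 5.0995
velocity in seg [51.9°–217.3°] (cycloidal), θ in radians: β = 149.7° = 2.6128 rad, B = 165.4° = 2.8868 rad; ds/dθ = (h/B)(1 − cos(2πβ/B)) = ((-18)/2.8868)(1 − cos(2π·0.9051)) = -1.076480 mm/rad

s = 5.0995, ds/dθ = -1.0765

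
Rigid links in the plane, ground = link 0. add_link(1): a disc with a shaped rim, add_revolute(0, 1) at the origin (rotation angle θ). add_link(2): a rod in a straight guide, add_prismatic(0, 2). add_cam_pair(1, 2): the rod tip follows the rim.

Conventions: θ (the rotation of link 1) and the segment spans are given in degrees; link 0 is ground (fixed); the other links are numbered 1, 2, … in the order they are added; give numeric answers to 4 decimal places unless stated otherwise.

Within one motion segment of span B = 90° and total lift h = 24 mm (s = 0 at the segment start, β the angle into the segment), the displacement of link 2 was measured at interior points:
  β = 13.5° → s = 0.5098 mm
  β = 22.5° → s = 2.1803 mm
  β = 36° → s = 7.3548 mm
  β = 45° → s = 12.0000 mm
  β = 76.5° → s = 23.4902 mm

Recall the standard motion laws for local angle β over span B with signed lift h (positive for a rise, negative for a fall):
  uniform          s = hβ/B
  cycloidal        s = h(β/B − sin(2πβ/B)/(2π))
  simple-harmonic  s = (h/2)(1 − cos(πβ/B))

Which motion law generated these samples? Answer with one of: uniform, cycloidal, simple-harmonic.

candidates at β/B = r: uniform s = h·r (linear in β); cycloidal s = h·(r − sin(2πr)/(2π)); simple-harmonic s = (h/2)(1 − cos(πr))
β=13.5°: printed 0.5098 | uniform 3.6000, cycloidal 0.5098, simple-harmonic 1.3079
β=22.5°: printed 2.1803 | uniform 6.0000, cycloidal 2.1803, simple-harmonic 3.5147
β=36°: printed 7.3548 | uniform 9.6000, cycloidal 7.3548, simple-harmonic 8.2918
β=45°: printed 12.0000 | uniform 12.0000, cycloidal 12.0000, simple-harmonic 12.0000
β=76.5°: printed 23.4902 | uniform 20.4000, cycloidal 23.4902, simple-harmonic 22.6921
only one law matches every sample → cycloidal

cycloidal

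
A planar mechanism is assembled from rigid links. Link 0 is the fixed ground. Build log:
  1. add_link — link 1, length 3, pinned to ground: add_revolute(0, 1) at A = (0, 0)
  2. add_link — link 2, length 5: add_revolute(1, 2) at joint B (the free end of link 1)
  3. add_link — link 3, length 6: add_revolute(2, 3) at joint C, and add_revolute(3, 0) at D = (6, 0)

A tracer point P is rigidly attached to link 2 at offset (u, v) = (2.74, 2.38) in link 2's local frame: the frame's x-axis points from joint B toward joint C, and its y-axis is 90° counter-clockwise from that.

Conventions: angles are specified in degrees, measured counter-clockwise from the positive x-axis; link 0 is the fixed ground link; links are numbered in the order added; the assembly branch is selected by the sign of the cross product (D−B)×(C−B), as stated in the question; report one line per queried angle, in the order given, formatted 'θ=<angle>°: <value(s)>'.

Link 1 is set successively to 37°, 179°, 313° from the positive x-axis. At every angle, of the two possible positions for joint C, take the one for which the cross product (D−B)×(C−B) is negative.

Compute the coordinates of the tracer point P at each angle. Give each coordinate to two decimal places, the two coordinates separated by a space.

A=(0,0), D=(6.00,0)
θ=37°: B = A + 3.00·(cos37°, sin37°) = (2.3959, 1.8054)
θ=37°: |BD| = 4.0310
θ=37°: circle(B,5.00) ∩ circle(D,6.00): a=0.6511, h=4.9574
θ=37°:   candidates: C₊=(5.1984,5.9462) cross=19.983; C₋=(0.7577,-2.9186) cross=-19.983
θ=37°:   branch - wants cross < 0 → take C=(0.7577,-2.9186) (cross=-19.983)
θ=37°: ex = (C−B)/|BC| = (-0.3276,-0.9448); ey = (0.9448,-0.3276)
θ=37°: P = B + 2.74·ex + 2.38·ey = (3.7468,-1.5631)
θ=179°: B = A + 3.00·(cos179°, sin179°) = (-2.9995, 0.0524)
θ=179°: |BD| = 8.9997
θ=179°: circle(B,5.00) ∩ circle(D,6.00): a=3.8887, h=3.1429
θ=179°:   candidates: C₊=(0.9074,3.1726) cross=28.285; C₋=(0.8708,-3.1131) cross=-28.285
θ=179°:   branch - wants cross < 0 → take C=(0.8708,-3.1131) (cross=-28.285)
θ=179°: ex = (C−B)/|BC| = (0.7741,-0.6331); ey = (0.6331,0.7741)
θ=179°: P = B + 2.74·ex + 2.38·ey = (0.6282,0.1600)
θ=313°: B = A + 3.00·(cos313°, sin313°) = (2.0460, -2.1941)
θ=313°: |BD| = 4.5220
θ=313°: circle(B,5.00) ∩ circle(D,6.00): a=1.0447, h=4.8896
θ=313°:   candidates: C₊=(0.5870,2.5883) cross=22.111; C₋=(5.3319,-5.9627) cross=-22.111
θ=313°:   branch - wants cross < 0 → take C=(5.3319,-5.9627) (cross=-22.111)
θ=313°: ex = (C−B)/|BC| = (0.6572,-0.7537); ey = (0.7537,0.6572)
θ=313°: P = B + 2.74·ex + 2.38·ey = (5.6406,-2.6952)

θ=37°: 3.75 -1.56
θ=179°: 0.63 0.16
θ=313°: 5.64 -2.70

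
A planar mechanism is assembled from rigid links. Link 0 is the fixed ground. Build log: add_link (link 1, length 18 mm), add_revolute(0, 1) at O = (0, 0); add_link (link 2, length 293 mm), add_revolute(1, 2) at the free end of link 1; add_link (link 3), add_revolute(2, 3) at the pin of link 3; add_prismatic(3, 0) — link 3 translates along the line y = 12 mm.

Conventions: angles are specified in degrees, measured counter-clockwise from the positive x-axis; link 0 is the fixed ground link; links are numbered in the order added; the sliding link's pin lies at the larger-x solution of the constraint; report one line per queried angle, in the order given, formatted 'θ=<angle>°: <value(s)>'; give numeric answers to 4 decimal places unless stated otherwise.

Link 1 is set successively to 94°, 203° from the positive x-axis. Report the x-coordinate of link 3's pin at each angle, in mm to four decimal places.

geometry: r = 18 mm, L = 293 mm, e = 12 mm
θ=94°: crank pin P = (r cos θ, r sin θ) = (-1.255617, 17.956153)
θ=94°: h = r sin θ − e = 17.956153 − 12 = 5.956153
θ=94°: x = r cos θ + √(L² − h²) = -1.255617 + 292.939455 = 291.683838
θ=203°: crank pin P = (r cos θ, r sin θ) = (-16.569087, -7.033160)
θ=203°: h = r sin θ − e = -7.033160 − 12 = -19.033160
θ=203°: x = r cos θ + √(L² − h²) = -16.569087 + 292.381153 = 275.812066

θ=94°: 291.6838
θ=203°: 275.8121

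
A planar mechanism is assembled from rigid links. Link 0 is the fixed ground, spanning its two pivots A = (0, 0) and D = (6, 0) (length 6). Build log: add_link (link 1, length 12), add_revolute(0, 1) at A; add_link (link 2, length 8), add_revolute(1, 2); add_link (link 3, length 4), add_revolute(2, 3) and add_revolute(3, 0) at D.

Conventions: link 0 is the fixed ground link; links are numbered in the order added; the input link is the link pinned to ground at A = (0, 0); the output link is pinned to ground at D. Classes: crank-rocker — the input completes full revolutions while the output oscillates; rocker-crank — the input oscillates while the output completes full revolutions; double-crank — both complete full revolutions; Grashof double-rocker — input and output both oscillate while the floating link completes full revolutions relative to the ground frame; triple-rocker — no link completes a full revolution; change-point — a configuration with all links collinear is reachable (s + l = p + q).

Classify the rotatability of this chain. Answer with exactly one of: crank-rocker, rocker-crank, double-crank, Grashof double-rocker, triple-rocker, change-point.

lengths: ground=6, input=12, coupler=8, output=4
sorted: s=4 (shortest), l=12 (longest), p+q=14
s + l = 16 vs p + q = 14
s + l > p + q → non-Grashof → no link fully rotates → triple-rocker

triple-rocker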